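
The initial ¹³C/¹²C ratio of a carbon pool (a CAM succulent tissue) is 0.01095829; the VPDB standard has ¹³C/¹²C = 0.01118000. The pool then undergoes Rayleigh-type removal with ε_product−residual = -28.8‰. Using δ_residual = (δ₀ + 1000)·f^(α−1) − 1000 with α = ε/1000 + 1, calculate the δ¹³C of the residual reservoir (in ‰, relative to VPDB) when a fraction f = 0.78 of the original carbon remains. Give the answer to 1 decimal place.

-12.8‰

δ₀ = (0.01095829/0.01118000 − 1)×1000 = (0.980169 − 1)×1000 = -19.831‰
α − 1 = ε/1000 = -0.0288
f^(α−1) = 0.78^(-0.0288) = 1.007181
δ_res = (-19.831 + 1000) × 1.007181 − 1000 = 987.208 − 1000 = -12.79‰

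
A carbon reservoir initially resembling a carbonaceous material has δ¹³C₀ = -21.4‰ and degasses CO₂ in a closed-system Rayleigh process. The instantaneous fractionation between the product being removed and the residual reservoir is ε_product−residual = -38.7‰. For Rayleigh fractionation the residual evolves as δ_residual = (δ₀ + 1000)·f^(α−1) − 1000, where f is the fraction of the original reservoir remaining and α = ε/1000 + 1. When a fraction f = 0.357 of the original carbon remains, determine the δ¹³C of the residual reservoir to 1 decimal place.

Rayleigh residual: δ_res = (δ₀ + 1000)·f^(α−1) − 1000
α = ε/1000 + 1 = 0.96130, so α − 1 = -0.03870
f^(α−1) = 0.357^(-0.03870) = 1.040667
δ_res = (-21.4 + 1000) × 1.040667 − 1000 = 1018.397 − 1000 = 18.40‰

18.4‰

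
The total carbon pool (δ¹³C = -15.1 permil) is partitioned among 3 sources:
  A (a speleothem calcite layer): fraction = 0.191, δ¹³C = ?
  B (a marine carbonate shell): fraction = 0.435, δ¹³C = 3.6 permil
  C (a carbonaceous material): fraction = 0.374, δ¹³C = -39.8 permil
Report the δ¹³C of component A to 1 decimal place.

-9.3 permil

Isotope mass balance: δ_bulk = Σ fᵢ·δᵢ.
-15.1 = 0.191×δ_A + 0.435×(3.6) + 0.374×(-39.8)
0.191·δ_A = -15.1 − (-13.319) = -1.781
δ_A = -1.781 / 0.191 = -9.32 permil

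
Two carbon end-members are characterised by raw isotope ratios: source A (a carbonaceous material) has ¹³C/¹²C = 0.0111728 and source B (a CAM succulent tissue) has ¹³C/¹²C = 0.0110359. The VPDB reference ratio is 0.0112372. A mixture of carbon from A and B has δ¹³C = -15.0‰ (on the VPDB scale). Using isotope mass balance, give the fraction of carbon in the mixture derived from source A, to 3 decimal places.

δ_A = (0.0111728/0.0112372 − 1)×1000 = (0.994269 − 1)×1000 = -5.731‰
δ_B = (0.0110359/0.0112372 − 1)×1000 = (0.982086 − 1)×1000 = -17.914‰
f_A = (δ_mix − δ_B)/(δ_A − δ_B) = (-15.0 − (-17.914))/(-5.731 − (-17.914))
f_A = 2.914 / 12.183 = 0.2392

0.239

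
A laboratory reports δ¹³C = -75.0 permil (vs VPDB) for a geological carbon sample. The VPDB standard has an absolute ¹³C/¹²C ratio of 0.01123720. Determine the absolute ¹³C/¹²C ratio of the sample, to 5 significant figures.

0.010394

R_sample = R_standard × (δ¹³C/1000 + 1)
R_sample = 0.01123720 × (-75.0/1000 + 1) = 0.01123720 × 0.925000
R_sample = 0.0103944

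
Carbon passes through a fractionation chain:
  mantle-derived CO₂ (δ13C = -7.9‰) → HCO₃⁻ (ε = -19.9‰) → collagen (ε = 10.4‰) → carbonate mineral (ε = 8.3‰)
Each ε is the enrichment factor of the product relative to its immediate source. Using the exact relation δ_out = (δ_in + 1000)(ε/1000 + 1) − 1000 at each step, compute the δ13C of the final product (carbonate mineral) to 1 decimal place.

-9.4‰

step 1: δ = (-7.90 + 1000)·(-19.9/1000 + 1) − 1000 = -27.64‰
step 2: δ = (-27.64 + 1000)·(10.4/1000 + 1) − 1000 = -17.53‰
step 3: δ = (-17.53 + 1000)·(8.3/1000 + 1) − 1000 = -9.38‰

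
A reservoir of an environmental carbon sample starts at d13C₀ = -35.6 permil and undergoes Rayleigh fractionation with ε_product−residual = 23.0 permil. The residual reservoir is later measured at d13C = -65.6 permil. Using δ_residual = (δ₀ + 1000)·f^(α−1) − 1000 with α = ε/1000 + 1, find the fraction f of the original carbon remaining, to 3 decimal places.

0.253

α − 1 = ε/1000 = 0.0230
(δ_res + 1000)/(δ₀ + 1000) = (-65.6 + 1000)/(-35.6 + 1000) = 934.4/964.4 = 0.968893
f = 0.968893^(1/0.0230) = exp(ln(0.968893)/0.0230) = exp(-0.03160/0.0230)
f = exp(-1.3740) = 0.2531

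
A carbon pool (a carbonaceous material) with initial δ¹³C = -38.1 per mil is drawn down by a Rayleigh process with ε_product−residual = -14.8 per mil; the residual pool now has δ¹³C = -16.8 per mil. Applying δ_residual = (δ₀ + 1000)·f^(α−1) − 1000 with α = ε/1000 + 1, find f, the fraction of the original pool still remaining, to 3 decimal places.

α − 1 = ε/1000 = -0.0148
(δ_res + 1000)/(δ₀ + 1000) = (-16.8 + 1000)/(-38.1 + 1000) = 983.2/961.9 = 1.022144
f = 1.022144^(1/-0.0148) = exp(ln(1.022144)/-0.0148) = exp(0.02190/-0.0148)
f = exp(-1.4799) = 0.2277

0.228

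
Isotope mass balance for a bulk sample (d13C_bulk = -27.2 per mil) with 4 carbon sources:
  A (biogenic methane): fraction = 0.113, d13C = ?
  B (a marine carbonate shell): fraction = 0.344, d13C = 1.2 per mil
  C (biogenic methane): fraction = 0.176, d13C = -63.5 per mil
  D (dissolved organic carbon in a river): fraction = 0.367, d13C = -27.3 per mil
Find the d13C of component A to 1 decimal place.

Isotope mass balance: δ_bulk = Σ fᵢ·δᵢ.
-27.2 = 0.113×δ_A + 0.344×(1.2) + 0.176×(-63.5) + 0.367×(-27.3)
0.113·δ_A = -27.2 − (-20.782) = -6.418
δ_A = -6.418 / 0.113 = -56.79 per mil

-56.8 per mil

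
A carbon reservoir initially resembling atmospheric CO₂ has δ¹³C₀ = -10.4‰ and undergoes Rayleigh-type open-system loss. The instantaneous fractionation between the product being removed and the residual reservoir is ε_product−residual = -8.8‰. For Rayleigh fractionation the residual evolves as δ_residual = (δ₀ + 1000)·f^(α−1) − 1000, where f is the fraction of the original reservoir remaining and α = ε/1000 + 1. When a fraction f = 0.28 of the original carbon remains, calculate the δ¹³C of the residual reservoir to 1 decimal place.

0.7‰

Rayleigh residual: δ_res = (δ₀ + 1000)·f^(α−1) − 1000
α = ε/1000 + 1 = 0.99120, so α − 1 = -0.00880
f^(α−1) = 0.28^(-0.00880) = 1.011265
δ_res = (-10.4 + 1000) × 1.011265 − 1000 = 1000.748 − 1000 = 0.75‰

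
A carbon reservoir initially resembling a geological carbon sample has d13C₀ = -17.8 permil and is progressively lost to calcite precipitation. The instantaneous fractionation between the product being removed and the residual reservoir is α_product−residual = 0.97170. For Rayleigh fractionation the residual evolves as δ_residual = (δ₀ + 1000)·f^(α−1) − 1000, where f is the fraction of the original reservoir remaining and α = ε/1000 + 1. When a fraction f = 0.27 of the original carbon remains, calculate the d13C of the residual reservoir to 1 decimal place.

19.3 permil

Rayleigh residual: δ_res = (δ₀ + 1000)·f^(α−1) − 1000
α − 1 = -0.02830
f^(α−1) = 0.27^(-0.02830) = 1.037749
δ_res = (-17.8 + 1000) × 1.037749 − 1000 = 1019.277 − 1000 = 19.28 permil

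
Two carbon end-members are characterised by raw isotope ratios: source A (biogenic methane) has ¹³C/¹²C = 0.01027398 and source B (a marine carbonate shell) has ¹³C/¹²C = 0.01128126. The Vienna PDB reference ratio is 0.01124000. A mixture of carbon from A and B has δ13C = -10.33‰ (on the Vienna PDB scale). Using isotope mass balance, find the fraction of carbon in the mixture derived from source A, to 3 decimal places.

δ_A = (0.01027398/0.01124000 − 1)×1000 = (0.914055 − 1)×1000 = -85.945‰
δ_B = (0.01128126/0.01124000 − 1)×1000 = (1.003671 − 1)×1000 = 3.671‰
f_A = (δ_mix − δ_B)/(δ_A − δ_B) = (-10.33 − (3.671))/(-85.945 − (3.671))
f_A = -14.001 / -89.616 = 0.1562

0.156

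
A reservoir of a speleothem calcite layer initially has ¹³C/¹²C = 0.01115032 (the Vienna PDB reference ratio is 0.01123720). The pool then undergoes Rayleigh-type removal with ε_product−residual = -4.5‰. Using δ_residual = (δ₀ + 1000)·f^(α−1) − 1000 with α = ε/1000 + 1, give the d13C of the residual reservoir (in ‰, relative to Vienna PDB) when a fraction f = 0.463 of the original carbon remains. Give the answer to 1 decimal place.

-4.3‰

δ₀ = (0.01115032/0.01123720 − 1)×1000 = (0.992269 − 1)×1000 = -7.731‰
α − 1 = ε/1000 = -0.0045
f^(α−1) = 0.463^(-0.0045) = 1.003471
δ_res = (-7.731 + 1000) × 1.003471 − 1000 = 995.713 − 1000 = -4.29‰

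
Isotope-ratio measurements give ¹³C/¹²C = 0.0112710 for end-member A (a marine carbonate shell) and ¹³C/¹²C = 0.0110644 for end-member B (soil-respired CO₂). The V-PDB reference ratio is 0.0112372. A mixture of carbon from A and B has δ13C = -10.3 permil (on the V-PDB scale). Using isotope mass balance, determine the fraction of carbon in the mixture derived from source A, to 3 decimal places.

δ_A = (0.0112710/0.0112372 − 1)×1000 = (1.003008 − 1)×1000 = 3.008 permil
δ_B = (0.0110644/0.0112372 − 1)×1000 = (0.984623 − 1)×1000 = -15.377 permil
f_A = (δ_mix − δ_B)/(δ_A − δ_B) = (-10.3 − (-15.377))/(3.008 − (-15.377))
f_A = 5.077 / 18.385 = 0.2762

0.276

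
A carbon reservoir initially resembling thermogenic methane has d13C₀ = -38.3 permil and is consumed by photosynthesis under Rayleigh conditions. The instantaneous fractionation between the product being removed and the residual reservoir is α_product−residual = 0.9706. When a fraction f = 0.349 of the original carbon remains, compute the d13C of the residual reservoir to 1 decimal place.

-8.1 permil

Rayleigh residual: δ_res = (δ₀ + 1000)·f^(α−1) − 1000
α − 1 = -0.02940
f^(α−1) = 0.349^(-0.02940) = 1.031433
δ_res = (-38.3 + 1000) × 1.031433 − 1000 = 991.929 − 1000 = -8.07 permil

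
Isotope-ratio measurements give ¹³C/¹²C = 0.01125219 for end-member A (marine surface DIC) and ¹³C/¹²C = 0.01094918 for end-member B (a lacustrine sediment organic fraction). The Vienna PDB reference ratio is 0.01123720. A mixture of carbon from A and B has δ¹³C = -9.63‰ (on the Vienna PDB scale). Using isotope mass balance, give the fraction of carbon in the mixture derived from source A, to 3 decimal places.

0.593

δ_A = (0.01125219/0.01123720 − 1)×1000 = (1.001334 − 1)×1000 = 1.334‰
δ_B = (0.01094918/0.01123720 − 1)×1000 = (0.974369 − 1)×1000 = -25.631‰
f_A = (δ_mix − δ_B)/(δ_A − δ_B) = (-9.63 − (-25.631))/(1.334 − (-25.631))
f_A = 16.001 / 26.965 = 0.5934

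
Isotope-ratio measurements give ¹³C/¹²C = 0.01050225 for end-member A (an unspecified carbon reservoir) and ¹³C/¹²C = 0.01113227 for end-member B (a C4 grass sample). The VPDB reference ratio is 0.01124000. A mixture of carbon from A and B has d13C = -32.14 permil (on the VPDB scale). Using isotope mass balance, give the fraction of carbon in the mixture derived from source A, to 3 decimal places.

δ_A = (0.01050225/0.01124000 − 1)×1000 = (0.934364 − 1)×1000 = -65.636 permil
δ_B = (0.01113227/0.01124000 − 1)×1000 = (0.990415 − 1)×1000 = -9.585 permil
f_A = (δ_mix − δ_B)/(δ_A − δ_B) = (-32.14 − (-9.585))/(-65.636 − (-9.585))
f_A = -22.555 / -56.052 = 0.4024

0.402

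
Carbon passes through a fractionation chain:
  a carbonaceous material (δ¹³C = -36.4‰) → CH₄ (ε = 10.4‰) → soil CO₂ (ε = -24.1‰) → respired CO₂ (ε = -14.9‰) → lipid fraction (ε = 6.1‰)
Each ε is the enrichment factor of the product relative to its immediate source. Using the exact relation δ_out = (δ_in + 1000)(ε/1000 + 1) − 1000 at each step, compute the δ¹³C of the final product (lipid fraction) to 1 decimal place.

-58.3‰

step 1: δ = (-36.40 + 1000)·(10.4/1000 + 1) − 1000 = -26.38‰
step 2: δ = (-26.38 + 1000)·(-24.1/1000 + 1) − 1000 = -49.84‰
step 3: δ = (-49.84 + 1000)·(-14.9/1000 + 1) − 1000 = -64.00‰
step 4: δ = (-64.00 + 1000)·(6.1/1000 + 1) − 1000 = -58.29‰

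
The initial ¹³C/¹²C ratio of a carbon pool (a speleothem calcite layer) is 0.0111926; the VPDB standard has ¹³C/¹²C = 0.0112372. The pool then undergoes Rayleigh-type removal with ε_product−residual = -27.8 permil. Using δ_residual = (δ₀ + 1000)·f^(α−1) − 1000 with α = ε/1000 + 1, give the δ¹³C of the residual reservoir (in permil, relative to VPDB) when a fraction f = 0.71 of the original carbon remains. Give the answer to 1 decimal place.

5.6 permil

δ₀ = (0.0111926/0.0112372 − 1)×1000 = (0.996031 − 1)×1000 = -3.969 permil
α − 1 = ε/1000 = -0.0278
f^(α−1) = 0.71^(-0.0278) = 1.009567
δ_res = (-3.969 + 1000) × 1.009567 − 1000 = 1005.560 − 1000 = 5.56 permil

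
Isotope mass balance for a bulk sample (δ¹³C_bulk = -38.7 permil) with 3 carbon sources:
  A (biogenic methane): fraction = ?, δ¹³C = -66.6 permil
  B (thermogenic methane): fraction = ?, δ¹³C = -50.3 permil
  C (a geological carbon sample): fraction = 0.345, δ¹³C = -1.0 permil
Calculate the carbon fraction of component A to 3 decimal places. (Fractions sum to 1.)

0.332

Let f_A and f_B be the unknown fractions; fractions sum to 1 so f_A + f_B = 0.655.
Mass balance: Σ fᵢ·δᵢ = δ_bulk ⇒ f_A·(-66.6) + f_B·(-50.3) = -38.7 − (-0.345) = -38.355
Substitute f_B = 0.655 − f_A:
f_A·(-66.6 − -50.3) = -38.355 − 0.655×(-50.3) = -5.409
f_A = -5.409 / -16.3 = 0.3318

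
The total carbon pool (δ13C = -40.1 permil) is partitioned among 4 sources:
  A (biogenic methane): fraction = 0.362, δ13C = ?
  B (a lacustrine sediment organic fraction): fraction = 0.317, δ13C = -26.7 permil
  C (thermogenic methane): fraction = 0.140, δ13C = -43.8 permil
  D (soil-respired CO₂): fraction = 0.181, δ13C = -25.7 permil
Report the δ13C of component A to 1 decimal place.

-57.6 permil

Isotope mass balance: δ_bulk = Σ fᵢ·δᵢ.
-40.1 = 0.362×δ_A + 0.317×(-26.7) + 0.140×(-43.8) + 0.181×(-25.7)
0.362·δ_A = -40.1 − (-19.248) = -20.852
δ_A = -20.852 / 0.362 = -57.60 permil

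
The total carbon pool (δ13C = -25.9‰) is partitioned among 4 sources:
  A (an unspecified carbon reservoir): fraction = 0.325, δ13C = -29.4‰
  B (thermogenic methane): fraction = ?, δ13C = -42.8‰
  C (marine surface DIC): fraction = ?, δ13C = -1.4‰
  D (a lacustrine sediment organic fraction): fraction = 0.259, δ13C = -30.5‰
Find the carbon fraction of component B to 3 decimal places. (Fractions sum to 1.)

0.190

Let f_B and f_C be the unknown fractions; fractions sum to 1 so f_B + f_C = 0.416.
Mass balance: Σ fᵢ·δᵢ = δ_bulk ⇒ f_B·(-42.8) + f_C·(-1.4) = -25.9 − (-17.454) = -8.445
Substitute f_C = 0.416 − f_B:
f_B·(-42.8 − -1.4) = -8.445 − 0.416×(-1.4) = -7.863
f_B = -7.863 / -41.4 = 0.1899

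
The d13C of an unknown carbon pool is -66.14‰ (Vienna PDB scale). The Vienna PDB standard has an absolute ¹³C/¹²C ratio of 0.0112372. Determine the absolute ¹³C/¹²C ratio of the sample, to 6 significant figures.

R_sample = R_standard × (d13C/1000 + 1)
R_sample = 0.0112372 × (-66.14/1000 + 1) = 0.0112372 × 0.933860
R_sample = 0.0104940

0.0104940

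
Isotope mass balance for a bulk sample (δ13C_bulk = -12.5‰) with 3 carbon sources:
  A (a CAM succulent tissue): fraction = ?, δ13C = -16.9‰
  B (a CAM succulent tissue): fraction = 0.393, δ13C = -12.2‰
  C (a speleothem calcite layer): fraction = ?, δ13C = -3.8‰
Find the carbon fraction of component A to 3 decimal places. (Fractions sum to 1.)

0.412

Let f_A and f_C be the unknown fractions; fractions sum to 1 so f_A + f_C = 0.607.
Mass balance: Σ fᵢ·δᵢ = δ_bulk ⇒ f_A·(-16.9) + f_C·(-3.8) = -12.5 − (-4.795) = -7.705
Substitute f_C = 0.607 − f_A:
f_A·(-16.9 − -3.8) = -7.705 − 0.607×(-3.8) = -5.399
f_A = -5.399 / -13.1 = 0.4121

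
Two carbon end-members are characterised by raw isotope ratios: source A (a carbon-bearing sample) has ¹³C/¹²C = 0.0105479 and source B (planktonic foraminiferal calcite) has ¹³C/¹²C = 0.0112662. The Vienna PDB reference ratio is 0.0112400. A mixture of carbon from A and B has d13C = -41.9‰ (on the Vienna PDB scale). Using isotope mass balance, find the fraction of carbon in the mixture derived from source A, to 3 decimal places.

0.692

δ_A = (0.0105479/0.0112400 − 1)×1000 = (0.938425 − 1)×1000 = -61.575‰
δ_B = (0.0112662/0.0112400 − 1)×1000 = (1.002331 − 1)×1000 = 2.331‰
f_A = (δ_mix − δ_B)/(δ_A − δ_B) = (-41.9 − (2.331))/(-61.575 − (2.331))
f_A = -44.231 / -63.906 = 0.6921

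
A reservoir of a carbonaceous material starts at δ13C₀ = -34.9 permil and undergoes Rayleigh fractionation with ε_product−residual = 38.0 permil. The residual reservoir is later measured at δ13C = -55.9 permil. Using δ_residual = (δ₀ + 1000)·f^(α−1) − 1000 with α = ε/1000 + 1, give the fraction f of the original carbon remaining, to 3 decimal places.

α − 1 = ε/1000 = 0.0380
(δ_res + 1000)/(δ₀ + 1000) = (-55.9 + 1000)/(-34.9 + 1000) = 944.1/965.1 = 0.978241
f = 0.978241^(1/0.0380) = exp(ln(0.978241)/0.0380) = exp(-0.02200/0.0380)
f = exp(-0.5789) = 0.5605

0.560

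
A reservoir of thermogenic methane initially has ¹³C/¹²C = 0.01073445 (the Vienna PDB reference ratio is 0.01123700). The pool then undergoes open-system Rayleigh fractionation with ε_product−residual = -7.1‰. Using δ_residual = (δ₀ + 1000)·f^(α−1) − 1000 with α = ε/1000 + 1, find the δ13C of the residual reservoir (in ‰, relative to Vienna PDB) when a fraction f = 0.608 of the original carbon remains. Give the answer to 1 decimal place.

-41.3‰

δ₀ = (0.01073445/0.01123700 − 1)×1000 = (0.955277 − 1)×1000 = -44.723‰
α − 1 = ε/1000 = -0.0071
f^(α−1) = 0.608^(-0.0071) = 1.003539
δ_res = (-44.723 + 1000) × 1.003539 − 1000 = 958.658 − 1000 = -41.34‰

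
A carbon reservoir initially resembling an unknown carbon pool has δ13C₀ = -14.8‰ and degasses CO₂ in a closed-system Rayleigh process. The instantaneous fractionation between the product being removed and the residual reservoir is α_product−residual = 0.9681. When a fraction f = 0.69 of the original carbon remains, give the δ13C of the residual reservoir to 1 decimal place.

Rayleigh residual: δ_res = (δ₀ + 1000)·f^(α−1) − 1000
α − 1 = -0.03190
f^(α−1) = 0.69^(-0.03190) = 1.011907
δ_res = (-14.8 + 1000) × 1.011907 − 1000 = 996.931 − 1000 = -3.07‰

-3.1‰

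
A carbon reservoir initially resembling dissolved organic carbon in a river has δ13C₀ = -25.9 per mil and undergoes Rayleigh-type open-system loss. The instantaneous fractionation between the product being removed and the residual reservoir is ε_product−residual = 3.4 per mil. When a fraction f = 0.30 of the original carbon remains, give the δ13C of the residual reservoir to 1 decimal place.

-29.9 per mil

Rayleigh residual: δ_res = (δ₀ + 1000)·f^(α−1) − 1000
α = ε/1000 + 1 = 1.00340, so α − 1 = 0.00340
f^(α−1) = 0.30^(0.00340) = 0.995915
δ_res = (-25.9 + 1000) × 0.995915 − 1000 = 970.121 − 1000 = -29.88 per mil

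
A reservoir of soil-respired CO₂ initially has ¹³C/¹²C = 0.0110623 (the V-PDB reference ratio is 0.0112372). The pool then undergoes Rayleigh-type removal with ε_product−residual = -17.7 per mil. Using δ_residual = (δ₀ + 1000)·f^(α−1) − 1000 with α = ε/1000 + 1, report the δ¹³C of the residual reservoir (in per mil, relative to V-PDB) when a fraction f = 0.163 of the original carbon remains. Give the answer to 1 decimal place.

δ₀ = (0.0110623/0.0112372 − 1)×1000 = (0.984436 − 1)×1000 = -15.564 per mil
α − 1 = ε/1000 = -0.0177
f^(α−1) = 0.163^(-0.0177) = 1.032629
δ_res = (-15.564 + 1000) × 1.032629 − 1000 = 1016.557 − 1000 = 16.56 per mil

16.6 per mil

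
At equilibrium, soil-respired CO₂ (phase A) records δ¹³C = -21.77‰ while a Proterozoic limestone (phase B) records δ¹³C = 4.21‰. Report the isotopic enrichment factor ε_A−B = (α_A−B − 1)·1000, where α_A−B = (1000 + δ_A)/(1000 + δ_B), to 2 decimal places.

-25.87‰

α_A−B = (1000 + -21.77) / (1000 + 4.21) = 978.23 / 1004.21 = 0.974129
ε_A−B = (0.974129 − 1) × 1000 = -25.871‰
(The approximation ε ≈ δ_A − δ_B would give -25.98‰.)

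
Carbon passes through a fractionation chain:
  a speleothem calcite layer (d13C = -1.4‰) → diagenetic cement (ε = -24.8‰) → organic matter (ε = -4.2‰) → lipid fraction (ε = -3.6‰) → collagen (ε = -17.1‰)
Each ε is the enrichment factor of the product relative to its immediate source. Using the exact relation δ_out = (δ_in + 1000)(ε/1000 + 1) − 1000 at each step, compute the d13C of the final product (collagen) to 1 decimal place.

-50.3‰

step 1: δ = (-1.40 + 1000)·(-24.8/1000 + 1) − 1000 = -26.17‰
step 2: δ = (-26.17 + 1000)·(-4.2/1000 + 1) − 1000 = -30.26‰
step 3: δ = (-30.26 + 1000)·(-3.6/1000 + 1) − 1000 = -33.75‰
step 4: δ = (-33.75 + 1000)·(-17.1/1000 + 1) − 1000 = -50.27‰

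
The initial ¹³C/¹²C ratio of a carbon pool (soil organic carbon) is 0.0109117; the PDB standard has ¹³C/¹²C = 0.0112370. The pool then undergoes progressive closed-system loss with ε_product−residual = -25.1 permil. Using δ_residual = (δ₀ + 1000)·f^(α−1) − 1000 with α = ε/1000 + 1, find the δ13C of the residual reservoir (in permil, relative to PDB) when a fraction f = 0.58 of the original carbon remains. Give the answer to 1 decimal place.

δ₀ = (0.0109117/0.0112370 − 1)×1000 = (0.971051 − 1)×1000 = -28.949 permil
α − 1 = ε/1000 = -0.0251
f^(α−1) = 0.58^(-0.0251) = 1.013767
δ_res = (-28.949 + 1000) × 1.013767 − 1000 = 984.419 − 1000 = -15.58 permil

-15.6 permil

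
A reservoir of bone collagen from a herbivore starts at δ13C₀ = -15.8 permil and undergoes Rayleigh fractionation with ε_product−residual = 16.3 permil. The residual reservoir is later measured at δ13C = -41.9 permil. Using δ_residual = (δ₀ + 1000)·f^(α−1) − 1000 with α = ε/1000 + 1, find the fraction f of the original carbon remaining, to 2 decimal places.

0.19

α − 1 = ε/1000 = 0.0163
(δ_res + 1000)/(δ₀ + 1000) = (-41.9 + 1000)/(-15.8 + 1000) = 958.1/984.2 = 0.973481
f = 0.973481^(1/0.0163) = exp(ln(0.973481)/0.0163) = exp(-0.02688/0.0163)
f = exp(-1.6489) = 0.1923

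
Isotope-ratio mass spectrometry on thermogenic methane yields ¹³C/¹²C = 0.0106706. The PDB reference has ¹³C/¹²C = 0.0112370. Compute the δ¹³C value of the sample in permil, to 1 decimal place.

-50.4 permil

δ¹³C = (R_sample / R_standard − 1) × 1000
R_sample / R_standard = 0.0106706 / 0.0112370 = 0.949595
δ¹³C = (0.949595 − 1) × 1000 = -50.40 permil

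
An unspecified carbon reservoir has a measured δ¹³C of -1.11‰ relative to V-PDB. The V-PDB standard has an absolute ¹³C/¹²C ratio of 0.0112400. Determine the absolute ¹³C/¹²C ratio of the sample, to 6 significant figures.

R_sample = R_standard × (δ¹³C/1000 + 1)
R_sample = 0.0112400 × (-1.11/1000 + 1) = 0.0112400 × 0.998890
R_sample = 0.0112275

0.0112275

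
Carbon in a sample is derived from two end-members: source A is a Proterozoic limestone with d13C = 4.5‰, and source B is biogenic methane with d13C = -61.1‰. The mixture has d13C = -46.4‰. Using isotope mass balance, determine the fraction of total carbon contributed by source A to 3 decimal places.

δ_mix = f_A·δ_A + (1 − f_A)·δ_B  ⇒  f_A = (δ_mix − δ_B)/(δ_A − δ_B)
f_A = (-46.4 − (-61.1)) / (4.5 − (-61.1))
f_A = 14.7 / 65.6 = 0.2241

0.224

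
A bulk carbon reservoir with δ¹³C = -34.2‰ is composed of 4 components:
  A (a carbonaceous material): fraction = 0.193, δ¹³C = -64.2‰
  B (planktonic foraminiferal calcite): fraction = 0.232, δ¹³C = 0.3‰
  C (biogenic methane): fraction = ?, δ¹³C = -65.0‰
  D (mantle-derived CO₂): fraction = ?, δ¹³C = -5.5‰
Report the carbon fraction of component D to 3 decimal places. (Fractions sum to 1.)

Let f_D and f_C be the unknown fractions; fractions sum to 1 so f_D + f_C = 0.575.
Mass balance: Σ fᵢ·δᵢ = δ_bulk ⇒ f_D·(-5.5) + f_C·(-65.0) = -34.2 − (-12.321) = -21.879
Substitute f_C = 0.575 − f_D:
f_D·(-5.5 − -65.0) = -21.879 − 0.575×(-65.0) = 15.496
f_D = 15.496 / 59.5 = 0.2604

0.260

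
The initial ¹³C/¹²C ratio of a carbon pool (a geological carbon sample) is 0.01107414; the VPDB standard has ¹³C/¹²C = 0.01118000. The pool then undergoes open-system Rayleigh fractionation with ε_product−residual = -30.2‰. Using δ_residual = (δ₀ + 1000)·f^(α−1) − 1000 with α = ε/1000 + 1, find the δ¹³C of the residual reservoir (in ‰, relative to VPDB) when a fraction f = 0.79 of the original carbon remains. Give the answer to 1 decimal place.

-2.4‰

δ₀ = (0.01107414/0.01118000 − 1)×1000 = (0.990531 − 1)×1000 = -9.469‰
α − 1 = ε/1000 = -0.0302
f^(α−1) = 0.79^(-0.0302) = 1.007144
δ_res = (-9.469 + 1000) × 1.007144 − 1000 = 997.608 − 1000 = -2.39‰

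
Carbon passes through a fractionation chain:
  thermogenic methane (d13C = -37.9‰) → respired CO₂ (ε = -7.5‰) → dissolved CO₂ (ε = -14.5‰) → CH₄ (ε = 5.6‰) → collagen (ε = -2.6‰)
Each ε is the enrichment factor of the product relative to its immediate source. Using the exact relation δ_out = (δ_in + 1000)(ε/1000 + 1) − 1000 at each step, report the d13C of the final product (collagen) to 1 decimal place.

step 1: δ = (-37.90 + 1000)·(-7.5/1000 + 1) − 1000 = -45.12‰
step 2: δ = (-45.12 + 1000)·(-14.5/1000 + 1) − 1000 = -58.96‰
step 3: δ = (-58.96 + 1000)·(5.6/1000 + 1) − 1000 = -53.69‰
step 4: δ = (-53.69 + 1000)·(-2.6/1000 + 1) − 1000 = -56.15‰

-56.2‰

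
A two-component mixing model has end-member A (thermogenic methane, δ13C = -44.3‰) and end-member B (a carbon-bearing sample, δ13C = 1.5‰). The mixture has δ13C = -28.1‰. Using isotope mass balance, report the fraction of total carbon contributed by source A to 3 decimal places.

δ_mix = f_A·δ_A + (1 − f_A)·δ_B  ⇒  f_A = (δ_mix − δ_B)/(δ_A − δ_B)
f_A = (-28.1 − (1.5)) / (-44.3 − (1.5))
f_A = -29.6 / -45.8 = 0.6463

0.646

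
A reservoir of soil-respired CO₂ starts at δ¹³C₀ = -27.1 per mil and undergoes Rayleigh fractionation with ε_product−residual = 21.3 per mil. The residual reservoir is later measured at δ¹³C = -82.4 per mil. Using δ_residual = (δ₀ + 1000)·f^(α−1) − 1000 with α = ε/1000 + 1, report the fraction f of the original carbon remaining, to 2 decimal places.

α − 1 = ε/1000 = 0.0213
(δ_res + 1000)/(δ₀ + 1000) = (-82.4 + 1000)/(-27.1 + 1000) = 917.6/972.9 = 0.943160
f = 0.943160^(1/0.0213) = exp(ln(0.943160)/0.0213) = exp(-0.05852/0.0213)
f = exp(-2.7474) = 0.0641

0.06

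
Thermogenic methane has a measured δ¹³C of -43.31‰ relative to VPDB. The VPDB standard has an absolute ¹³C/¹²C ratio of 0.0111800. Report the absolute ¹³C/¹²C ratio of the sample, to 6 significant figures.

R_sample = R_standard × (δ¹³C/1000 + 1)
R_sample = 0.0111800 × (-43.31/1000 + 1) = 0.0111800 × 0.956690
R_sample = 0.0106958

0.0106958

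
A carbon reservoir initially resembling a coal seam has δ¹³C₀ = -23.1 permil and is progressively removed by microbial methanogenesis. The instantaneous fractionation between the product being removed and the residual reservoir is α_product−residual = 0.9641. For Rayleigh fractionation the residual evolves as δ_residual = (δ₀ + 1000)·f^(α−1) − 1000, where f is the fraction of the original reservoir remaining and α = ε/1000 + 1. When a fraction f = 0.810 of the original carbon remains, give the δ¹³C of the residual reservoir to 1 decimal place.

-15.7 permil

Rayleigh residual: δ_res = (δ₀ + 1000)·f^(α−1) − 1000
α − 1 = -0.03590
f^(α−1) = 0.810^(-0.03590) = 1.007594
δ_res = (-23.1 + 1000) × 1.007594 − 1000 = 984.318 − 1000 = -15.68 permil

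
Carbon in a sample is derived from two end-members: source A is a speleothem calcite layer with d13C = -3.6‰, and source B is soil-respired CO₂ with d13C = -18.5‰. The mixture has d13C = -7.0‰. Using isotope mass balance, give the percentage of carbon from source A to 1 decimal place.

δ_mix = f_A·δ_A + (1 − f_A)·δ_B  ⇒  f_A = (δ_mix − δ_B)/(δ_A − δ_B)
f_A = (-7.0 − (-18.5)) / (-3.6 − (-18.5))
f_A = 11.5 / 14.9 = 0.7718

77.2%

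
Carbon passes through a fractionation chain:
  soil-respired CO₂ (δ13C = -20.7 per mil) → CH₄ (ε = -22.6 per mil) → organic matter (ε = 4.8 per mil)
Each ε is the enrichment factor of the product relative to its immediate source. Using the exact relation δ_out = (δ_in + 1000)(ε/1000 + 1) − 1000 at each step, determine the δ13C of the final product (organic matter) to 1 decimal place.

-38.2 per mil

step 1: δ = (-20.70 + 1000)·(-22.6/1000 + 1) − 1000 = -42.83 per mil
step 2: δ = (-42.83 + 1000)·(4.8/1000 + 1) − 1000 = -38.24 per mil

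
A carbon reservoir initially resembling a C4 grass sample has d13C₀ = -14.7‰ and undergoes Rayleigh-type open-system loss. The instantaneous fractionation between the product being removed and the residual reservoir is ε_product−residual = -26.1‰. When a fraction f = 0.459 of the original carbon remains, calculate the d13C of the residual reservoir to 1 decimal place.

5.5‰

Rayleigh residual: δ_res = (δ₀ + 1000)·f^(α−1) − 1000
α = ε/1000 + 1 = 0.97390, so α − 1 = -0.02610
f^(α−1) = 0.459^(-0.02610) = 1.020532
δ_res = (-14.7 + 1000) × 1.020532 − 1000 = 1005.530 − 1000 = 5.53‰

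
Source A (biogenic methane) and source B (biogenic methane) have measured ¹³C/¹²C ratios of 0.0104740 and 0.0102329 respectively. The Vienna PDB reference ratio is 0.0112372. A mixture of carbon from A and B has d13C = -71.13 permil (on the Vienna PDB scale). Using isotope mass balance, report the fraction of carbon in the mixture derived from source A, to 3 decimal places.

δ_A = (0.0104740/0.0112372 − 1)×1000 = (0.932083 − 1)×1000 = -67.917 permil
δ_B = (0.0102329/0.0112372 − 1)×1000 = (0.910627 − 1)×1000 = -89.373 permil
f_A = (δ_mix − δ_B)/(δ_A − δ_B) = (-71.13 − (-89.373))/(-67.917 − (-89.373))
f_A = 18.243 / 21.456 = 0.8503

0.850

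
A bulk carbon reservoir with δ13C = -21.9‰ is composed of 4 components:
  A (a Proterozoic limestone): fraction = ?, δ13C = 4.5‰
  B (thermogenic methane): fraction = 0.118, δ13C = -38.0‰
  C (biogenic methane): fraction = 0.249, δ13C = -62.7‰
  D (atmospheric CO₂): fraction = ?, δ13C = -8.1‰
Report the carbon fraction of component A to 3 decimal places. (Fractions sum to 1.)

Let f_A and f_D be the unknown fractions; fractions sum to 1 so f_A + f_D = 0.633.
Mass balance: Σ fᵢ·δᵢ = δ_bulk ⇒ f_A·(4.5) + f_D·(-8.1) = -21.9 − (-20.096) = -1.804
Substitute f_D = 0.633 − f_A:
f_A·(4.5 − -8.1) = -1.804 − 0.633×(-8.1) = 3.324
f_A = 3.324 / 12.6 = 0.2638

0.264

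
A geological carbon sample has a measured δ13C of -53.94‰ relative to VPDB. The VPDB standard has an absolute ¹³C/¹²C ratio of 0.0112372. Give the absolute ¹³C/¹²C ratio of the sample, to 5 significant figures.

0.010631

R_sample = R_standard × (δ13C/1000 + 1)
R_sample = 0.0112372 × (-53.94/1000 + 1) = 0.0112372 × 0.946060
R_sample = 0.0106311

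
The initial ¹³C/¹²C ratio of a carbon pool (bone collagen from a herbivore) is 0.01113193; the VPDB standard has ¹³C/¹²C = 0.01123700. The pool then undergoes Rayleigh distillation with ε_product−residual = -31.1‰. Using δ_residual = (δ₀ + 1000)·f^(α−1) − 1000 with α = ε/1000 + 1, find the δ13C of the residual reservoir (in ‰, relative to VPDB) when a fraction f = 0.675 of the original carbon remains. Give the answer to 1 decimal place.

2.8‰

δ₀ = (0.01113193/0.01123700 − 1)×1000 = (0.990650 − 1)×1000 = -9.350‰
α − 1 = ε/1000 = -0.0311
f^(α−1) = 0.675^(-0.0311) = 1.012299
δ_res = (-9.350 + 1000) × 1.012299 − 1000 = 1002.833 − 1000 = 2.83‰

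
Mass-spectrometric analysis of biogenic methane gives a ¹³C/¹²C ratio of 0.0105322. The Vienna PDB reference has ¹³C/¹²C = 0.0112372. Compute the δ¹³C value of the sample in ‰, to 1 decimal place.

δ¹³C = (R_sample / R_standard − 1) × 1000
R_sample / R_standard = 0.0105322 / 0.0112372 = 0.937262
δ¹³C = (0.937262 − 1) × 1000 = -62.74‰

-62.7‰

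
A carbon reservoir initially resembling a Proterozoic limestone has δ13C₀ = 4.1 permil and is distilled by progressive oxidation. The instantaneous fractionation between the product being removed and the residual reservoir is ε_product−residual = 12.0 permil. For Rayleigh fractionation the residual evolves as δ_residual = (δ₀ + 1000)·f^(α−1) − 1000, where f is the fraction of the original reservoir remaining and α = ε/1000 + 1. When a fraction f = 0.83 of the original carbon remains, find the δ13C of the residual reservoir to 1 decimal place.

Rayleigh residual: δ_res = (δ₀ + 1000)·f^(α−1) − 1000
α = ε/1000 + 1 = 1.01200, so α − 1 = 0.01200
f^(α−1) = 0.83^(0.01200) = 0.997767
δ_res = (4.1 + 1000) × 0.997767 − 1000 = 1001.857 − 1000 = 1.86 permil

1.9 permil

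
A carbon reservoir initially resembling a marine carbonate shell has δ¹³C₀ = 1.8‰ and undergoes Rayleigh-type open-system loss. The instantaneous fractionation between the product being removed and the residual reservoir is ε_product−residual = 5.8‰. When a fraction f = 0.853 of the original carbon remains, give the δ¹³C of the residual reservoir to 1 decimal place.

0.9‰

Rayleigh residual: δ_res = (δ₀ + 1000)·f^(α−1) − 1000
α = ε/1000 + 1 = 1.00580, so α − 1 = 0.00580
f^(α−1) = 0.853^(0.00580) = 0.999078
δ_res = (1.8 + 1000) × 0.999078 − 1000 = 1000.877 − 1000 = 0.88‰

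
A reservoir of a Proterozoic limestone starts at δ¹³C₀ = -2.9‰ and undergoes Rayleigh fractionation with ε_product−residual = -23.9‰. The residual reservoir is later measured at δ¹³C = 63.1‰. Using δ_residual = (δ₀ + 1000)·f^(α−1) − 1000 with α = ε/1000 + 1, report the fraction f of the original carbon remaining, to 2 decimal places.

α − 1 = ε/1000 = -0.0239
(δ_res + 1000)/(δ₀ + 1000) = (63.1 + 1000)/(-2.9 + 1000) = 1063.1/997.1 = 1.066192
f = 1.066192^(1/-0.0239) = exp(ln(1.066192)/-0.0239) = exp(0.06409/-0.0239)
f = exp(-2.6817) = 0.0684

0.07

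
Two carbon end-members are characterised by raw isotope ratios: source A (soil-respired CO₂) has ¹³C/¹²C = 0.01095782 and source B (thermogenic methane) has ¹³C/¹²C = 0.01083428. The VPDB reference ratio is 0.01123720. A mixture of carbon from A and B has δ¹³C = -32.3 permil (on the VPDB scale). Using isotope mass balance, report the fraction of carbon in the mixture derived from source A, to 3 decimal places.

δ_A = (0.01095782/0.01123720 − 1)×1000 = (0.975138 − 1)×1000 = -24.862 permil
δ_B = (0.01083428/0.01123720 − 1)×1000 = (0.964144 − 1)×1000 = -35.856 permil
f_A = (δ_mix − δ_B)/(δ_A − δ_B) = (-32.3 − (-35.856))/(-24.862 − (-35.856))
f_A = 3.556 / 10.994 = 0.3234

0.323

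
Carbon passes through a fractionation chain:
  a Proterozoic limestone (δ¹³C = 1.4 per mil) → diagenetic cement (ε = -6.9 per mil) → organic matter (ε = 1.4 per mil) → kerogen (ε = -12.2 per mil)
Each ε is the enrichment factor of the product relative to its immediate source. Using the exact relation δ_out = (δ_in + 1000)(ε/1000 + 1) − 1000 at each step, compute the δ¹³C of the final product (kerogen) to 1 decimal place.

-16.3 per mil

step 1: δ = (1.40 + 1000)·(-6.9/1000 + 1) − 1000 = -5.51 per mil
step 2: δ = (-5.51 + 1000)·(1.4/1000 + 1) − 1000 = -4.12 per mil
step 3: δ = (-4.12 + 1000)·(-12.2/1000 + 1) − 1000 = -16.27 per mil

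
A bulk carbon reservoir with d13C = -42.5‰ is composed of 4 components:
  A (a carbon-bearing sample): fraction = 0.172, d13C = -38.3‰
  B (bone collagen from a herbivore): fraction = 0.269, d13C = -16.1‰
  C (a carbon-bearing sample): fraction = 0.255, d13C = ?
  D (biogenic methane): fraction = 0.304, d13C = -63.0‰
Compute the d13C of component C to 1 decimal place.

Isotope mass balance: δ_bulk = Σ fᵢ·δᵢ.
-42.5 = 0.172×(-38.3) + 0.269×(-16.1) + 0.255×δ_C + 0.304×(-63.0)
0.255·δ_C = -42.5 − (-30.071) = -12.429
δ_C = -12.429 / 0.255 = -48.74‰

-48.7‰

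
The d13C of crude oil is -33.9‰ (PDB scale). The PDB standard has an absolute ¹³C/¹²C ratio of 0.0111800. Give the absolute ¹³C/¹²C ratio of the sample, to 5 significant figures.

R_sample = R_standard × (d13C/1000 + 1)
R_sample = 0.0111800 × (-33.9/1000 + 1) = 0.0111800 × 0.966100
R_sample = 0.0108010

0.010801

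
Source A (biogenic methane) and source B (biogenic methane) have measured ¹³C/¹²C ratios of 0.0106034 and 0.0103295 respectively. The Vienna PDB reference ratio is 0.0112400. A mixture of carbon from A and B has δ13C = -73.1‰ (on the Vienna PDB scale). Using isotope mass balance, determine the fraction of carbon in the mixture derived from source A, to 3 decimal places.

δ_A = (0.0106034/0.0112400 − 1)×1000 = (0.943363 − 1)×1000 = -56.637‰
δ_B = (0.0103295/0.0112400 − 1)×1000 = (0.918995 − 1)×1000 = -81.005‰
f_A = (δ_mix − δ_B)/(δ_A − δ_B) = (-73.1 − (-81.005))/(-56.637 − (-81.005))
f_A = 7.905 / 24.368 = 0.3244

0.324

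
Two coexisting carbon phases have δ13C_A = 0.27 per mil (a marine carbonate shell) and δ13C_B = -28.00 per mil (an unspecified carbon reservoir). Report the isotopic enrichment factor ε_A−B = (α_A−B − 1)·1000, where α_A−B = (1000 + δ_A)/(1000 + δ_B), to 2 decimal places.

29.08 per mil

α_A−B = (1000 + 0.27) / (1000 + -28.00) = 1000.27 / 972.00 = 1.029084
ε_A−B = (1.029084 − 1) × 1000 = 29.084 per mil
(The approximation ε ≈ δ_A − δ_B would give 28.27 per mil.)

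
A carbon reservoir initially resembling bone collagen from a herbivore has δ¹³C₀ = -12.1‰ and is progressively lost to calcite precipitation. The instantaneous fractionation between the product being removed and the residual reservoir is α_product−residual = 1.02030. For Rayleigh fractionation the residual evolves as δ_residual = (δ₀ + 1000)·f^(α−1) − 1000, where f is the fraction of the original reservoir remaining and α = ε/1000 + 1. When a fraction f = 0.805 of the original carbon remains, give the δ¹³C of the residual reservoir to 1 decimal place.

Rayleigh residual: δ_res = (δ₀ + 1000)·f^(α−1) − 1000
α − 1 = 0.02030
f^(α−1) = 0.805^(0.02030) = 0.995606
δ_res = (-12.1 + 1000) × 0.995606 − 1000 = 983.560 − 1000 = -16.44‰

-16.4‰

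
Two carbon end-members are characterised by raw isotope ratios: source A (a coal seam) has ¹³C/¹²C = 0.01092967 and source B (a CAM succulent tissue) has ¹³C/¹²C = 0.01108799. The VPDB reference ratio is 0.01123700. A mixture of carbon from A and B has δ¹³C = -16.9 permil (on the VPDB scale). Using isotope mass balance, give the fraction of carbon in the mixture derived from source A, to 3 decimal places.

0.258

δ_A = (0.01092967/0.01123700 − 1)×1000 = (0.972650 − 1)×1000 = -27.350 permil
δ_B = (0.01108799/0.01123700 − 1)×1000 = (0.986739 − 1)×1000 = -13.261 permil
f_A = (δ_mix − δ_B)/(δ_A − δ_B) = (-16.9 − (-13.261))/(-27.350 − (-13.261))
f_A = -3.639 / -14.089 = 0.2583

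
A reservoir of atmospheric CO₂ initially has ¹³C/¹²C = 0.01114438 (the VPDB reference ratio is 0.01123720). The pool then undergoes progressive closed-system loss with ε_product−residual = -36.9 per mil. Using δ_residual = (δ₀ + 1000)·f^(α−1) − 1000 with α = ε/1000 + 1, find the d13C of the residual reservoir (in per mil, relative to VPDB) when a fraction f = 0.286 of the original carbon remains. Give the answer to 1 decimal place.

δ₀ = (0.01114438/0.01123720 − 1)×1000 = (0.991740 − 1)×1000 = -8.260 per mil
α − 1 = ε/1000 = -0.0369
f^(α−1) = 0.286^(-0.0369) = 1.047273
δ_res = (-8.260 + 1000) × 1.047273 − 1000 = 1038.623 − 1000 = 38.62 per mil

38.6 per mil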